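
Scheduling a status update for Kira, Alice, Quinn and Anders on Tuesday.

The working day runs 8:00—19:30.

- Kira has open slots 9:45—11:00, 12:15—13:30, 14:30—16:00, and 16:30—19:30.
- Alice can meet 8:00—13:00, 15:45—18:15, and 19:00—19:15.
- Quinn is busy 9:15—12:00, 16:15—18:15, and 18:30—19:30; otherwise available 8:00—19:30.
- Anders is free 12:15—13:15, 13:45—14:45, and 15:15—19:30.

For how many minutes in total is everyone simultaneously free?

60 minutes

Quinn free within 08:00–19:30: 08:00–09:15, 12:00–16:15, 18:15–18:30.
Kira ∩ Alice: 09:45–11:00, 12:15–13:00, 15:45–16:00, 16:30–18:15, 19:00–19:15.
Kira ∩ Alice ∩ Quinn: 12:15–13:00, 15:45–16:00.
Kira ∩ Alice ∩ Quinn ∩ Anders: 12:15–13:00, 15:45–16:00.
Total common minutes: 45 + 15 = 60.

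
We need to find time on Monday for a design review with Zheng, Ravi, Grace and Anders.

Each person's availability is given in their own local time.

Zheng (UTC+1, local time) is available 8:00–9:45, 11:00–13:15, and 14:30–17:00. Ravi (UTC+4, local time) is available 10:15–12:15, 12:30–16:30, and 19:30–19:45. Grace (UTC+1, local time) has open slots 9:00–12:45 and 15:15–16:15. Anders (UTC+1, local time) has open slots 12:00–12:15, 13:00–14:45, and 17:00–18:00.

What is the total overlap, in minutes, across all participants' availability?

Zheng → UTC: 07:00–08:45, 10:00–12:15, 13:30–16:00.
Ravi → UTC: 06:15–08:15, 08:30–12:30, 15:30–15:45.
Grace → UTC: 08:00–11:45, 14:15–15:15.
Anders → UTC: 11:00–11:15, 12:00–13:45, 16:00–17:00.
Zheng ∩ Ravi: 07:00–08:15, 08:30–08:45, 10:00–12:15, 15:30–15:45.
Zheng ∩ Ravi ∩ Grace: 08:00–08:15, 08:30–08:45, 10:00–11:45.
Zheng ∩ Ravi ∩ Grace ∩ Anders: 11:00–11:15.
Total common minutes: 15.

15 minutes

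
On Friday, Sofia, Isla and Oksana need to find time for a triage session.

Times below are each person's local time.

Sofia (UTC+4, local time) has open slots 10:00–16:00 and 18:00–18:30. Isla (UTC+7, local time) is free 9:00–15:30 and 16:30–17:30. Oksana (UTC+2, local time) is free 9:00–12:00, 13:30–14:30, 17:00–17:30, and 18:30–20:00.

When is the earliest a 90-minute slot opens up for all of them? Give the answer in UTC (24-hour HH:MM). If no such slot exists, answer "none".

Sofia → UTC: 06:00–12:00, 14:00–14:30.
Isla → UTC: 02:00–08:30, 09:30–10:30.
Oksana → UTC: 07:00–10:00, 11:30–12:30, 15:00–15:30, 16:30–18:00.
Sofia ∩ Isla: 06:00–08:30, 09:30–10:30.
Sofia ∩ Isla ∩ Oksana: 07:00–08:30, 09:30–10:00.
Windows ≥ 90 min: 07:00–08:30.
Earliest such window starts at 07:00.

07:00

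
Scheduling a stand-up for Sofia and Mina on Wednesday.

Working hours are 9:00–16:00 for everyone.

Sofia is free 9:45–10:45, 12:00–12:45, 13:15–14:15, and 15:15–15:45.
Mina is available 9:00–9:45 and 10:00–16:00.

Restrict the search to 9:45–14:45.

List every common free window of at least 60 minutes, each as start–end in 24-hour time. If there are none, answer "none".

Sofia ∩ Mina: 10:00–10:45, 12:00–12:45, 13:15–14:15, 15:15–15:45.
Restricted to 09:45–14:45: 10:00–10:45, 12:00–12:45, 13:15–14:15.
Windows ≥ 60 min: 13:15–14:15.

13:15–14:15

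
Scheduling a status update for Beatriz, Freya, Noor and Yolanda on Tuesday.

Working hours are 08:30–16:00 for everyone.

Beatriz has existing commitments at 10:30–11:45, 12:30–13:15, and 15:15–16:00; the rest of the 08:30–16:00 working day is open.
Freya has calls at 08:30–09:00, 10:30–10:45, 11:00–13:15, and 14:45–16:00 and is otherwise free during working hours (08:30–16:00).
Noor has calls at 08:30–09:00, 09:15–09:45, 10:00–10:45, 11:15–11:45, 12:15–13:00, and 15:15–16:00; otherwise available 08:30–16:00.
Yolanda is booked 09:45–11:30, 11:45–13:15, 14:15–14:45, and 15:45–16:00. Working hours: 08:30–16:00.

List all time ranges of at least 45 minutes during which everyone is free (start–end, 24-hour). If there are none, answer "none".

Beatriz free within 08:30–16:00: 08:30–10:30, 11:45–12:30, 13:15–15:15.
Freya free within 08:30–16:00: 09:00–10:30, 10:45–11:00, 13:15–14:45.
Noor free within 08:30–16:00: 09:00–09:15, 09:45–10:00, 10:45–11:15, 11:45–12:15, 13:00–15:15.
Yolanda free within 08:30–16:00: 08:30–09:45, 11:30–11:45, 13:15–14:15, 14:45–15:45.
Beatriz ∩ Freya: 09:00–10:30, 13:15–14:45.
Beatriz ∩ Freya ∩ Noor: 09:00–09:15, 09:45–10:00, 13:15–14:45.
Beatriz ∩ Freya ∩ Noor ∩ Yolanda: 09:00–09:15, 13:15–14:15.
Windows ≥ 45 min: 13:15–14:15.

13:15–14:15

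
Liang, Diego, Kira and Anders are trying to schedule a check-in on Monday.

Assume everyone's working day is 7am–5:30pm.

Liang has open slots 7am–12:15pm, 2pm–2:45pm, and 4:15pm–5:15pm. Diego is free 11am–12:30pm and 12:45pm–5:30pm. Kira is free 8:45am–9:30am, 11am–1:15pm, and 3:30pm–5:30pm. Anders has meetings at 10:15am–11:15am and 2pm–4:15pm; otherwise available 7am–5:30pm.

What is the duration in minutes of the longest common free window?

Anders free within 07:00–17:30: 07:00–10:15, 11:15–14:00, 16:15–17:30.
Liang ∩ Diego: 11:00–12:15, 14:00–14:45, 16:15–17:15.
Liang ∩ Diego ∩ Kira: 11:00–12:15, 16:15–17:15.
Liang ∩ Diego ∩ Kira ∩ Anders: 11:15–12:15, 16:15–17:15.
Common window lengths: 60, 60 min; longest is 60.

60 minutes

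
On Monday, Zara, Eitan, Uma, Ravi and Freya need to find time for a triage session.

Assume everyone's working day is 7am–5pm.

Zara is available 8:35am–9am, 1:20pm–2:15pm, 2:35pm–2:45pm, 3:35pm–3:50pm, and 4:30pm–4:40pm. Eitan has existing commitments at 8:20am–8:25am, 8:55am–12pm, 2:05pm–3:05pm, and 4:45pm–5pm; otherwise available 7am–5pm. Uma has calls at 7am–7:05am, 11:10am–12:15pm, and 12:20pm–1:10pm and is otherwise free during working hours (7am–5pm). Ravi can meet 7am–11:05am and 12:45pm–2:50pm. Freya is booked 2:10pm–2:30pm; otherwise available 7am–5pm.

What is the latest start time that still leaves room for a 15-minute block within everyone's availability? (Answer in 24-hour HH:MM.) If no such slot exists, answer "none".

13:50

Eitan free within 07:00–17:00: 07:00–08:20, 08:25–08:55, 12:00–14:05, 15:05–16:45.
Uma free within 07:00–17:00: 07:05–11:10, 12:15–12:20, 13:10–17:00.
Freya free within 07:00–17:00: 07:00–14:10, 14:30–17:00.
Zara ∩ Eitan: 08:35–08:55, 13:20–14:05, 15:35–15:50, 16:30–16:40.
Zara ∩ Eitan ∩ Uma: 08:35–08:55, 13:20–14:05, 15:35–15:50, 16:30–16:40.
Zara ∩ Eitan ∩ Uma ∩ Ravi: 08:35–08:55, 13:20–14:05.
Zara ∩ Eitan ∩ Uma ∩ Ravi ∩ Freya: 08:35–08:55, 13:20–14:05.
Windows ≥ 15 min: 08:35–08:55, 13:20–14:05.
Latest start in the last window 13:20–14:05 is 14:05 − 15 min = 13:50.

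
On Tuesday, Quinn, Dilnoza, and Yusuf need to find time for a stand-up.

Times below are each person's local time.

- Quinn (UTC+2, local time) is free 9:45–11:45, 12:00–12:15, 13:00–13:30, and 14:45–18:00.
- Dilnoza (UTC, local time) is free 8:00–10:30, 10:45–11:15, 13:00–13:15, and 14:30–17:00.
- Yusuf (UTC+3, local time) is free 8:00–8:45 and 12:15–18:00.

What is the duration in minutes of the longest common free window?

Quinn → UTC: 07:45–09:45, 10:00–10:15, 11:00–11:30, 12:45–16:00.
Dilnoza → UTC: 08:00–10:30, 10:45–11:15, 13:00–13:15, 14:30–17:00.
Yusuf → UTC: 05:00–05:45, 09:15–15:00.
Quinn ∩ Dilnoza: 08:00–09:45, 10:00–10:15, 11:00–11:15, 13:00–13:15, 14:30–16:00.
Quinn ∩ Dilnoza ∩ Yusuf: 09:15–09:45, 10:00–10:15, 11:00–11:15, 13:00–13:15, 14:30–15:00.
Common window lengths: 30, 15, 15, 15, 30 min; longest is 30.

30 minutes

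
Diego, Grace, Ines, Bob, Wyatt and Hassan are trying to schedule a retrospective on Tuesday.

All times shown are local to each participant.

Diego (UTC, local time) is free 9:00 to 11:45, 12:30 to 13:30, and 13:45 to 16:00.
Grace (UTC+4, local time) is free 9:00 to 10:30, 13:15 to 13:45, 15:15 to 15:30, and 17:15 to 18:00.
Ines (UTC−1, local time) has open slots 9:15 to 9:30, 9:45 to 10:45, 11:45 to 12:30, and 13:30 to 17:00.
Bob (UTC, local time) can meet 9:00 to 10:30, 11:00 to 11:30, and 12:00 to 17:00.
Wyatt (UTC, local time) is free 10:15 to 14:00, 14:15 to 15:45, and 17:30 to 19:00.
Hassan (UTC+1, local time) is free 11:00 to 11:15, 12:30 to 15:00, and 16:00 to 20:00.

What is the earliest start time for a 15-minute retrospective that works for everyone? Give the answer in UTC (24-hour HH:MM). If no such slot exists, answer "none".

Diego → UTC: 09:00–11:45, 12:30–13:30, 13:45–16:00.
Grace → UTC: 05:00–06:30, 09:15–09:45, 11:15–11:30, 13:15–14:00.
Ines → UTC: 10:15–10:30, 10:45–11:45, 12:45–13:30, 14:30–18:00.
Bob → UTC: 09:00–10:30, 11:00–11:30, 12:00–17:00.
Wyatt → UTC: 10:15–14:00, 14:15–15:45, 17:30–19:00.
Hassan → UTC: 10:00–10:15, 11:30–14:00, 15:00–19:00.
Diego ∩ Grace: 09:15–09:45, 11:15–11:30, 13:15–13:30, 13:45–14:00.
Diego ∩ Grace ∩ Ines: 11:15–11:30, 13:15–13:30.
Diego ∩ Grace ∩ Ines ∩ Bob: 11:15–11:30, 13:15–13:30.
Diego ∩ Grace ∩ Ines ∩ Bob ∩ Wyatt: 11:15–11:30, 13:15–13:30.
Diego ∩ Grace ∩ Ines ∩ Bob ∩ Wyatt ∩ Hassan: 13:15–13:30.
Windows ≥ 15 min: 13:15–13:30.
Earliest such window starts at 13:15.

13:15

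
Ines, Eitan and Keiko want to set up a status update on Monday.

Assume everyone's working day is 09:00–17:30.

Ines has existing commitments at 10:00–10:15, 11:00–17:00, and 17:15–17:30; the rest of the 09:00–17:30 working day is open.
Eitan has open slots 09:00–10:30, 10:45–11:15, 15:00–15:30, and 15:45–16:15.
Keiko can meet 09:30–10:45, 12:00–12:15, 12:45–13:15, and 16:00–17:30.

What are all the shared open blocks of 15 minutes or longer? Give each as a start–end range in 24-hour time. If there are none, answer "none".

Ines free within 09:00–17:30: 09:00–10:00, 10:15–11:00, 17:00–17:15.
Ines ∩ Eitan: 09:00–10:00, 10:15–10:30, 10:45–11:00.
Ines ∩ Eitan ∩ Keiko: 09:30–10:00, 10:15–10:30.
Windows ≥ 15 min: 09:30–10:00, 10:15–10:30.

09:30–10:00, 10:15–10:30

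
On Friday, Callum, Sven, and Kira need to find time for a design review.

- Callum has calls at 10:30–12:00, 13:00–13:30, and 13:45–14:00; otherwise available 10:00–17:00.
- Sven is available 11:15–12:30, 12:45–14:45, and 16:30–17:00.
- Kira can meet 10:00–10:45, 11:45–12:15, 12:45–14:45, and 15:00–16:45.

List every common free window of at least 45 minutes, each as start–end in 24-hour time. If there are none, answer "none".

14:00–14:45

Callum free within 10:00–17:00: 10:00–10:30, 12:00–13:00, 13:30–13:45, 14:00–17:00.
Callum ∩ Sven: 12:00–12:30, 12:45–13:00, 13:30–13:45, 14:00–14:45, 16:30–17:00.
Callum ∩ Sven ∩ Kira: 12:00–12:15, 12:45–13:00, 13:30–13:45, 14:00–14:45, 16:30–16:45.
Windows ≥ 45 min: 14:00–14:45.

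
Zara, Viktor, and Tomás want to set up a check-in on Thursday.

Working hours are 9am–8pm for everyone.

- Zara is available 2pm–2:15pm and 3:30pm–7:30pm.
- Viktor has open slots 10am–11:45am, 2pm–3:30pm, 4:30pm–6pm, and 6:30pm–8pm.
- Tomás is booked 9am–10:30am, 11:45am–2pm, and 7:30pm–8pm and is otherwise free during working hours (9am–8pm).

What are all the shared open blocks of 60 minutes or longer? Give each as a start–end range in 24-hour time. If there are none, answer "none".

Tomás free within 09:00–20:00: 10:30–11:45, 14:00–19:30.
Zara ∩ Viktor: 14:00–14:15, 16:30–18:00, 18:30–19:30.
Zara ∩ Viktor ∩ Tomás: 14:00–14:15, 16:30–18:00, 18:30–19:30.
Windows ≥ 60 min: 16:30–18:00, 18:30–19:30.

16:30–18:00, 18:30–19:30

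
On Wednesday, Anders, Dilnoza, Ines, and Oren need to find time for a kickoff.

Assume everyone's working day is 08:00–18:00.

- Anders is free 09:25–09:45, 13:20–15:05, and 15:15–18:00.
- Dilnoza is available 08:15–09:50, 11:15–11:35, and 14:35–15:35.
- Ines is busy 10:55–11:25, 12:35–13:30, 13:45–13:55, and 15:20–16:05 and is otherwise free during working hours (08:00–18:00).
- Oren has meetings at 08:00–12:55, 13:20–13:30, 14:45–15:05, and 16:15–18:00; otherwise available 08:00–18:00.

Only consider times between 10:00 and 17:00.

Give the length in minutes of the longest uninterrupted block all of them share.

10 minutes

Ines free within 08:00–18:00: 08:00–10:55, 11:25–12:35, 13:30–13:45, 13:55–15:20, 16:05–18:00.
Oren free within 08:00–18:00: 12:55–13:20, 13:30–14:45, 15:05–16:15.
Anders ∩ Dilnoza: 09:25–09:45, 14:35–15:05, 15:15–15:35.
Anders ∩ Dilnoza ∩ Ines: 09:25–09:45, 14:35–15:05, 15:15–15:20.
Anders ∩ Dilnoza ∩ Ines ∩ Oren: 14:35–14:45, 15:15–15:20.
Restricted to 10:00–17:00: 14:35–14:45, 15:15–15:20.
Common window lengths: 10, 5 min; longest is 10.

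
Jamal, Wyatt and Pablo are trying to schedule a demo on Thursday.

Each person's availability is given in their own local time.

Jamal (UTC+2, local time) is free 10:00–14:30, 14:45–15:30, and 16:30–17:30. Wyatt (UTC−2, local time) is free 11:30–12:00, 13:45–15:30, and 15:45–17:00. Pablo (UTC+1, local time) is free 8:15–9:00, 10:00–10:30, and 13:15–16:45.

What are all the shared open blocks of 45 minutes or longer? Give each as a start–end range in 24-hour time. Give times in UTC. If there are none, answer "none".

Jamal → UTC: 08:00–12:30, 12:45–13:30, 14:30–15:30.
Wyatt → UTC: 13:30–14:00, 15:45–17:30, 17:45–19:00.
Pablo → UTC: 07:15–08:00, 09:00–09:30, 12:15–15:45.
Jamal ∩ Wyatt: (none).
Jamal ∩ Wyatt ∩ Pablo: (none).
Windows ≥ 45 min: (none).

none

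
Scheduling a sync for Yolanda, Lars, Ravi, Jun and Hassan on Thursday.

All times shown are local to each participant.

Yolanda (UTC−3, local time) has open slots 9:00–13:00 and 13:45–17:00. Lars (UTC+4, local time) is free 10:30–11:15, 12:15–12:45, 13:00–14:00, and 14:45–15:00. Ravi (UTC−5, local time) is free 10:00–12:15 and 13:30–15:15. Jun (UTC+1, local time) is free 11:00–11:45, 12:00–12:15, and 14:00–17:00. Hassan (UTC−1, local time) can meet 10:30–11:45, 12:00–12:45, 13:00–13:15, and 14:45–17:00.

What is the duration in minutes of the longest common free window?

0 minutes

Yolanda → UTC: 12:00–16:00, 16:45–20:00.
Lars → UTC: 06:30–07:15, 08:15–08:45, 09:00–10:00, 10:45–11:00.
Ravi → UTC: 15:00–17:15, 18:30–20:15.
Jun → UTC: 10:00–10:45, 11:00–11:15, 13:00–16:00.
Hassan → UTC: 11:30–12:45, 13:00–13:45, 14:00–14:15, 15:45–18:00.
Yolanda ∩ Lars: (none).
Yolanda ∩ Lars ∩ Ravi: (none).
Yolanda ∩ Lars ∩ Ravi ∩ Jun: (none).
Yolanda ∩ Lars ∩ Ravi ∩ Jun ∩ Hassan: (none).
No common window.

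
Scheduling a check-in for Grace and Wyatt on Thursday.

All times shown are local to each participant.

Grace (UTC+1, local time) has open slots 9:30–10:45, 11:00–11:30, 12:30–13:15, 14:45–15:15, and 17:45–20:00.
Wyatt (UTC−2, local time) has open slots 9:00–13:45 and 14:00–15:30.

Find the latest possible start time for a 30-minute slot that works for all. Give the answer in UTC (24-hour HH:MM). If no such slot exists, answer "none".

Grace → UTC: 08:30–09:45, 10:00–10:30, 11:30–12:15, 13:45–14:15, 16:45–19:00.
Wyatt → UTC: 11:00–15:45, 16:00–17:30.
Grace ∩ Wyatt: 11:30–12:15, 13:45–14:15, 16:45–17:30.
Windows ≥ 30 min: 11:30–12:15, 13:45–14:15, 16:45–17:30.
Latest start in the last window 16:45–17:30 is 17:30 − 30 min = 17:00.

17:00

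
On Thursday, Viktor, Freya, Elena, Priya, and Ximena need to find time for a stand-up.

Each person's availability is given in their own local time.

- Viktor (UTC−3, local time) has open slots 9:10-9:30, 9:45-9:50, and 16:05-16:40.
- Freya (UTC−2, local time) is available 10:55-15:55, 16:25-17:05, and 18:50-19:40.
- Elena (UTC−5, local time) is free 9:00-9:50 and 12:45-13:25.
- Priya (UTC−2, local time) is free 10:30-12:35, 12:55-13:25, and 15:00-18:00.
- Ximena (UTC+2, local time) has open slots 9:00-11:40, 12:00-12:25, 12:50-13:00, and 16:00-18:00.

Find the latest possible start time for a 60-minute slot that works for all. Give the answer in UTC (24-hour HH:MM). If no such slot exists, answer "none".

Viktor → UTC: 12:10–12:30, 12:45–12:50, 19:05–19:40.
Freya → UTC: 12:55–17:55, 18:25–19:05, 20:50–21:40.
Elena → UTC: 14:00–14:50, 17:45–18:25.
Priya → UTC: 12:30–14:35, 14:55–15:25, 17:00–20:00.
Ximena → UTC: 07:00–09:40, 10:00–10:25, 10:50–11:00, 14:00–16:00.
Viktor ∩ Freya: (none).
Viktor ∩ Freya ∩ Elena: (none).
Viktor ∩ Freya ∩ Elena ∩ Priya: (none).
Viktor ∩ Freya ∩ Elena ∩ Priya ∩ Ximena: (none).
Windows ≥ 60 min: (none).

none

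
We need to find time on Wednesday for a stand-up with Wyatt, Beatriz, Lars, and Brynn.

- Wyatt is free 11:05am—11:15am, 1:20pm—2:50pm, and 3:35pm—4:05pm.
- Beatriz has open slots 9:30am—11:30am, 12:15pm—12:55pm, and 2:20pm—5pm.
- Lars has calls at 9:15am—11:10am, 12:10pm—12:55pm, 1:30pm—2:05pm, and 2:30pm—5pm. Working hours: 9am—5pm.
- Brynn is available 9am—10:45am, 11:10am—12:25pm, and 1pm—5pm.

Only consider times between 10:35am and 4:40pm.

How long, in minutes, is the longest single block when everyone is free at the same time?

Lars free within 09:00–17:00: 09:00–09:15, 11:10–12:10, 12:55–13:30, 14:05–14:30.
Wyatt ∩ Beatriz: 11:05–11:15, 14:20–14:50, 15:35–16:05.
Wyatt ∩ Beatriz ∩ Lars: 11:10–11:15, 14:20–14:30.
Wyatt ∩ Beatriz ∩ Lars ∩ Brynn: 11:10–11:15, 14:20–14:30.
Restricted to 10:35–16:40: 11:10–11:15, 14:20–14:30.
Common window lengths: 5, 10 min; longest is 10.

10 minutes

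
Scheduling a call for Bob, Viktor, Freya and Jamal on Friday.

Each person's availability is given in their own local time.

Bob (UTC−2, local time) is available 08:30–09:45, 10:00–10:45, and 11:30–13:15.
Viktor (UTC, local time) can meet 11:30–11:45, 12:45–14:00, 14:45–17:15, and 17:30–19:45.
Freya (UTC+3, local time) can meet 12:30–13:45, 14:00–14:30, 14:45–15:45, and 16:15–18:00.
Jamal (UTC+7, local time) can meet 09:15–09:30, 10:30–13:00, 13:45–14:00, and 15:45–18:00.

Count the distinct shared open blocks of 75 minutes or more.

Bob → UTC: 10:30–11:45, 12:00–12:45, 13:30–15:15.
Viktor → UTC: 11:30–11:45, 12:45–14:00, 14:45–17:15, 17:30–19:45.
Freya → UTC: 09:30–10:45, 11:00–11:30, 11:45–12:45, 13:15–15:00.
Jamal → UTC: 02:15–02:30, 03:30–06:00, 06:45–07:00, 08:45–11:00.
Bob ∩ Viktor: 11:30–11:45, 13:30–14:00, 14:45–15:15.
Bob ∩ Viktor ∩ Freya: 13:30–14:00, 14:45–15:00.
Bob ∩ Viktor ∩ Freya ∩ Jamal: (none).
Windows ≥ 75 min: (none).
That's 0 windows.

0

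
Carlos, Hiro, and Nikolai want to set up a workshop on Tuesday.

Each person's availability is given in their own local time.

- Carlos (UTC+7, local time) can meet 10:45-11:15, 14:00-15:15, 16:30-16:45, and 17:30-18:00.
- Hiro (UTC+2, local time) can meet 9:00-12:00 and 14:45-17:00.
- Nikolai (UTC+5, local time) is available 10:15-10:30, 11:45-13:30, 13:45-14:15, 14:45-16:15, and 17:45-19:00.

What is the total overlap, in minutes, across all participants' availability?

75 minutes

Carlos → UTC: 03:45–04:15, 07:00–08:15, 09:30–09:45, 10:30–11:00.
Hiro → UTC: 07:00–10:00, 12:45–15:00.
Nikolai → UTC: 05:15–05:30, 06:45–08:30, 08:45–09:15, 09:45–11:15, 12:45–14:00.
Carlos ∩ Hiro: 07:00–08:15, 09:30–09:45.
Carlos ∩ Hiro ∩ Nikolai: 07:00–08:15.
Total common minutes: 75.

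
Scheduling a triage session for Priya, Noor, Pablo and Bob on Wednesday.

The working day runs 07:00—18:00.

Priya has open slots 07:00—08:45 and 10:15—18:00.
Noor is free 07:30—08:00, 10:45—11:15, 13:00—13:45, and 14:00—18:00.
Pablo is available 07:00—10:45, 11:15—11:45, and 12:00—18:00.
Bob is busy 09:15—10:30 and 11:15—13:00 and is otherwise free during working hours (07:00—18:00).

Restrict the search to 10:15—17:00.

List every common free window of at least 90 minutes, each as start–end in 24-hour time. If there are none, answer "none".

Bob free within 07:00–18:00: 07:00–09:15, 10:30–11:15, 13:00–18:00.
Priya ∩ Noor: 07:30–08:00, 10:45–11:15, 13:00–13:45, 14:00–18:00.
Priya ∩ Noor ∩ Pablo: 07:30–08:00, 13:00–13:45, 14:00–18:00.
Priya ∩ Noor ∩ Pablo ∩ Bob: 07:30–08:00, 13:00–13:45, 14:00–18:00.
Restricted to 10:15–17:00: 13:00–13:45, 14:00–17:00.
Windows ≥ 90 min: 14:00–17:00.

14:00–17:00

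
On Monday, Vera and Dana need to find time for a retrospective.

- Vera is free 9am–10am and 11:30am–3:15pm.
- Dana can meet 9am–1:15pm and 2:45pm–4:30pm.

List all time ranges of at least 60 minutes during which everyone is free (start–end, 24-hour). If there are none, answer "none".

Vera ∩ Dana: 09:00–10:00, 11:30–13:15, 14:45–15:15.
Windows ≥ 60 min: 09:00–10:00, 11:30–13:15.

09:00–10:00, 11:30–13:15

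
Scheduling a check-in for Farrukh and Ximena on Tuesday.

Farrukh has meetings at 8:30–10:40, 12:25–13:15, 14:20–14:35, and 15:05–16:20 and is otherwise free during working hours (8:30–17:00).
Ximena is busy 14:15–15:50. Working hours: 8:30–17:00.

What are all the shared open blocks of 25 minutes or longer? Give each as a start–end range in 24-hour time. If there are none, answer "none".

Farrukh free within 08:30–17:00: 10:40–12:25, 13:15–14:20, 14:35–15:05, 16:20–17:00.
Ximena free within 08:30–17:00: 08:30–14:15, 15:50–17:00.
Farrukh ∩ Ximena: 10:40–12:25, 13:15–14:15, 16:20–17:00.
Windows ≥ 25 min: 10:40–12:25, 13:15–14:15, 16:20–17:00.

10:40–12:25, 13:15–14:15, 16:20–17:00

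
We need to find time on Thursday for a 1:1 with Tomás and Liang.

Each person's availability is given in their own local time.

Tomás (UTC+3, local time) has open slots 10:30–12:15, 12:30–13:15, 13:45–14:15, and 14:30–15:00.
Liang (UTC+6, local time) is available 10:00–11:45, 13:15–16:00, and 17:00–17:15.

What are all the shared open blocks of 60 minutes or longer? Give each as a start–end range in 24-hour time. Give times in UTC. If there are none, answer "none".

07:30–09:15

Tomás → UTC: 07:30–09:15, 09:30–10:15, 10:45–11:15, 11:30–12:00.
Liang → UTC: 04:00–05:45, 07:15–10:00, 11:00–11:15.
Tomás ∩ Liang: 07:30–09:15, 09:30–10:00, 11:00–11:15.
Windows ≥ 60 min: 07:30–09:15.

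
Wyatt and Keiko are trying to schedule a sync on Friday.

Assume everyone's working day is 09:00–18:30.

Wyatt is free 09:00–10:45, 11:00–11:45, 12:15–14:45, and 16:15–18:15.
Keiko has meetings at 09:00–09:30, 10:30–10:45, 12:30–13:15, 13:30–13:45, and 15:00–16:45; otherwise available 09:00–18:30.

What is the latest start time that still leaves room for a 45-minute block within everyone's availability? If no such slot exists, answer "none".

17:30

Keiko free within 09:00–18:30: 09:30–10:30, 10:45–12:30, 13:15–13:30, 13:45–15:00, 16:45–18:30.
Wyatt ∩ Keiko: 09:30–10:30, 11:00–11:45, 12:15–12:30, 13:15–13:30, 13:45–14:45, 16:45–18:15.
Windows ≥ 45 min: 09:30–10:30, 11:00–11:45, 13:45–14:45, 16:45–18:15.
Latest start in the last window 16:45–18:15 is 18:15 − 45 min = 17:30.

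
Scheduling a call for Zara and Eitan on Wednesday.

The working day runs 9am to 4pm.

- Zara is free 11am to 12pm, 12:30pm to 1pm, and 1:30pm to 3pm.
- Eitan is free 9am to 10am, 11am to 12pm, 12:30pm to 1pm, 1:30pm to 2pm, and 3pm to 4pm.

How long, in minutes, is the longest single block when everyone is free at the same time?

60 minutes

Zara ∩ Eitan: 11:00–12:00, 12:30–13:00, 13:30–14:00.
Common window lengths: 60, 30, 30 min; longest is 60.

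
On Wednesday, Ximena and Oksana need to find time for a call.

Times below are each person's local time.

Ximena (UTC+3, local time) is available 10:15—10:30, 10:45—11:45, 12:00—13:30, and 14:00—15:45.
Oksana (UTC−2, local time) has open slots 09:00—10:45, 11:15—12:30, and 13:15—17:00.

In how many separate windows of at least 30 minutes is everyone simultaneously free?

1

Ximena → UTC: 07:15–07:30, 07:45–08:45, 09:00–10:30, 11:00–12:45.
Oksana → UTC: 11:00–12:45, 13:15–14:30, 15:15–19:00.
Ximena ∩ Oksana: 11:00–12:45.
Windows ≥ 30 min: 11:00–12:45.
That's 1 window.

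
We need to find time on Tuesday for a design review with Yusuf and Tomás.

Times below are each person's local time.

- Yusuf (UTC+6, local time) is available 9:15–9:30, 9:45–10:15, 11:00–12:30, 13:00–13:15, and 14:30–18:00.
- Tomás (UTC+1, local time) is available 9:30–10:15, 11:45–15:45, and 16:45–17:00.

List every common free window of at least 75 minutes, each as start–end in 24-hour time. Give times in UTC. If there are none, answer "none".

Yusuf → UTC: 03:15–03:30, 03:45–04:15, 05:00–06:30, 07:00–07:15, 08:30–12:00.
Tomás → UTC: 08:30–09:15, 10:45–14:45, 15:45–16:00.
Yusuf ∩ Tomás: 08:30–09:15, 10:45–12:00.
Windows ≥ 75 min: 10:45–12:00.

10:45–12:00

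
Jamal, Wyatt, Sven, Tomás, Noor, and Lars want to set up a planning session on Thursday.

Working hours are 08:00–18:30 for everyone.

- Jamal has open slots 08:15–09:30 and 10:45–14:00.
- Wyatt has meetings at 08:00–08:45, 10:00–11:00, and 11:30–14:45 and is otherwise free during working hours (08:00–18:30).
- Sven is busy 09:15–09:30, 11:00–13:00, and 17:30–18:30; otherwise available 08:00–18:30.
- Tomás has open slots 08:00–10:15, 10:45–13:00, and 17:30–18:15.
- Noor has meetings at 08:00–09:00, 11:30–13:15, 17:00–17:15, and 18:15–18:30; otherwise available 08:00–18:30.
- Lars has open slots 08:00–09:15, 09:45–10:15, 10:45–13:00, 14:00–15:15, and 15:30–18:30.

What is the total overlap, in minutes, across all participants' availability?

15 minutes

Wyatt free within 08:00–18:30: 08:45–10:00, 11:00–11:30, 14:45–18:30.
Sven free within 08:00–18:30: 08:00–09:15, 09:30–11:00, 13:00–17:30.
Noor free within 08:00–18:30: 09:00–11:30, 13:15–17:00, 17:15–18:15.
Jamal ∩ Wyatt: 08:45–09:30, 11:00–11:30.
Jamal ∩ Wyatt ∩ Sven: 08:45–09:15.
Jamal ∩ Wyatt ∩ Sven ∩ Tomás: 08:45–09:15.
Jamal ∩ Wyatt ∩ Sven ∩ Tomás ∩ Noor: 09:00–09:15.
Jamal ∩ Wyatt ∩ Sven ∩ Tomás ∩ Noor ∩ Lars: 09:00–09:15.
Total common minutes: 15.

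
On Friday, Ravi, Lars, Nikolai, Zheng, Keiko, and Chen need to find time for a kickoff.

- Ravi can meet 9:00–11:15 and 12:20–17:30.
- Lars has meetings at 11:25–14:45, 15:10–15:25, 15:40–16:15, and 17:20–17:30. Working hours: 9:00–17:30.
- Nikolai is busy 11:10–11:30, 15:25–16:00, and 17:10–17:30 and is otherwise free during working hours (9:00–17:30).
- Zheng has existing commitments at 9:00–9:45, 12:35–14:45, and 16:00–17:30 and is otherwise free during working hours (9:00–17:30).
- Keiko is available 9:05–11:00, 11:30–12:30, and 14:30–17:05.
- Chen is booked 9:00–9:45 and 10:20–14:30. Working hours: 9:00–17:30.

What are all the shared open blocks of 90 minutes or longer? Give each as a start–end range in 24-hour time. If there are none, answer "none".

none

Lars free within 09:00–17:30: 09:00–11:25, 14:45–15:10, 15:25–15:40, 16:15–17:20.
Nikolai free within 09:00–17:30: 09:00–11:10, 11:30–15:25, 16:00–17:10.
Zheng free within 09:00–17:30: 09:45–12:35, 14:45–16:00.
Chen free within 09:00–17:30: 09:45–10:20, 14:30–17:30.
Ravi ∩ Lars: 09:00–11:15, 14:45–15:10, 15:25–15:40, 16:15–17:20.
Ravi ∩ Lars ∩ Nikolai: 09:00–11:10, 14:45–15:10, 16:15–17:10.
Ravi ∩ Lars ∩ Nikolai ∩ Zheng: 09:45–11:10, 14:45–15:10.
Ravi ∩ Lars ∩ Nikolai ∩ Zheng ∩ Keiko: 09:45–11:00, 14:45–15:10.
Ravi ∩ Lars ∩ Nikolai ∩ Zheng ∩ Keiko ∩ Chen: 09:45–10:20, 14:45–15:10.
Windows ≥ 90 min: (none).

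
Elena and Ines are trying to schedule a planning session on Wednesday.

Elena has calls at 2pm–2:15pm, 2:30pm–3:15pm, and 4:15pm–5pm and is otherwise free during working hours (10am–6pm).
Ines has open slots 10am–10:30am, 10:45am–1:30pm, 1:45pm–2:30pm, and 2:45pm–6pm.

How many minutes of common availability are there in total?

345 minutes

Elena free within 10:00–18:00: 10:00–14:00, 14:15–14:30, 15:15–16:15, 17:00–18:00.
Elena ∩ Ines: 10:00–10:30, 10:45–13:30, 13:45–14:00, 14:15–14:30, 15:15–16:15, 17:00–18:00.
Total common minutes: 30 + 165 + 15 + 15 + 60 + 60 = 345.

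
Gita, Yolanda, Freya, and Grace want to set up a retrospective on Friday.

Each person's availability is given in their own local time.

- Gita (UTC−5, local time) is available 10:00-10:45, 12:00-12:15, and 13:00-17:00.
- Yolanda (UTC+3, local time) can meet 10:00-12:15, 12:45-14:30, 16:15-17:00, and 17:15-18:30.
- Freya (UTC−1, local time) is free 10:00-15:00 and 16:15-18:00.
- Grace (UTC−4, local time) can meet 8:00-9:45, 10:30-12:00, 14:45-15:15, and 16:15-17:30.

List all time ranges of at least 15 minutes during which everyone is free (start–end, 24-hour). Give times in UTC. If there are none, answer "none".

Gita → UTC: 15:00–15:45, 17:00–17:15, 18:00–22:00.
Yolanda → UTC: 07:00–09:15, 09:45–11:30, 13:15–14:00, 14:15–15:30.
Freya → UTC: 11:00–16:00, 17:15–19:00.
Grace → UTC: 12:00–13:45, 14:30–16:00, 18:45–19:15, 20:15–21:30.
Gita ∩ Yolanda: 15:00–15:30.
Gita ∩ Yolanda ∩ Freya: 15:00–15:30.
Gita ∩ Yolanda ∩ Freya ∩ Grace: 15:00–15:30.
Windows ≥ 15 min: 15:00–15:30.

15:00–15:30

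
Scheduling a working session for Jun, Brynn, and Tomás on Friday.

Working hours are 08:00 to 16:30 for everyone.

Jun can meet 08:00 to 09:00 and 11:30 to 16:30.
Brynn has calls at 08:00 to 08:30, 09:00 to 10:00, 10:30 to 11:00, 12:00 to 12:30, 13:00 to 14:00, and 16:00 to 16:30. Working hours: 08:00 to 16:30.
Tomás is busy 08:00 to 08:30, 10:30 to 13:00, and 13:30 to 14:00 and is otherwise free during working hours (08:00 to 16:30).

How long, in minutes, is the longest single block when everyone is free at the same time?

120 minutes

Brynn free within 08:00–16:30: 08:30–09:00, 10:00–10:30, 11:00–12:00, 12:30–13:00, 14:00–16:00.
Tomás free within 08:00–16:30: 08:30–10:30, 13:00–13:30, 14:00–16:30.
Jun ∩ Brynn: 08:30–09:00, 11:30–12:00, 12:30–13:00, 14:00–16:00.
Jun ∩ Brynn ∩ Tomás: 08:30–09:00, 14:00–16:00.
Common window lengths: 30, 120 min; longest is 120.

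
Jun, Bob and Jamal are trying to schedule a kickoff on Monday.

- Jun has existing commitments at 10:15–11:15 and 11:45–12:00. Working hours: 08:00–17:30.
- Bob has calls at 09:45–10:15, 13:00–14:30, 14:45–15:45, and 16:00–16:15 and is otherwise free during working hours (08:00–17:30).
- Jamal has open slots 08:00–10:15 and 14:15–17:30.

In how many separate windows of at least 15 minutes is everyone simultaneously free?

4

Jun free within 08:00–17:30: 08:00–10:15, 11:15–11:45, 12:00–17:30.
Bob free within 08:00–17:30: 08:00–09:45, 10:15–13:00, 14:30–14:45, 15:45–16:00, 16:15–17:30.
Jun ∩ Bob: 08:00–09:45, 11:15–11:45, 12:00–13:00, 14:30–14:45, 15:45–16:00, 16:15–17:30.
Jun ∩ Bob ∩ Jamal: 08:00–09:45, 14:30–14:45, 15:45–16:00, 16:15–17:30.
Windows ≥ 15 min: 08:00–09:45, 14:30–14:45, 15:45–16:00, 16:15–17:30.
That's 4 windows.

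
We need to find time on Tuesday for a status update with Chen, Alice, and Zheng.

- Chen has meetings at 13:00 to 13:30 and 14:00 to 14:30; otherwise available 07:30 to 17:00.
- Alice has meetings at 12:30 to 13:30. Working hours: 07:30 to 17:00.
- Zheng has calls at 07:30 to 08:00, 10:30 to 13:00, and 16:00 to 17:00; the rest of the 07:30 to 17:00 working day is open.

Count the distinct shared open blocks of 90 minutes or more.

2

Chen free within 07:30–17:00: 07:30–13:00, 13:30–14:00, 14:30–17:00.
Alice free within 07:30–17:00: 07:30–12:30, 13:30–17:00.
Zheng free within 07:30–17:00: 08:00–10:30, 13:00–16:00.
Chen ∩ Alice: 07:30–12:30, 13:30–14:00, 14:30–17:00.
Chen ∩ Alice ∩ Zheng: 08:00–10:30, 13:30–14:00, 14:30–16:00.
Windows ≥ 90 min: 08:00–10:30, 14:30–16:00.
That's 2 windows.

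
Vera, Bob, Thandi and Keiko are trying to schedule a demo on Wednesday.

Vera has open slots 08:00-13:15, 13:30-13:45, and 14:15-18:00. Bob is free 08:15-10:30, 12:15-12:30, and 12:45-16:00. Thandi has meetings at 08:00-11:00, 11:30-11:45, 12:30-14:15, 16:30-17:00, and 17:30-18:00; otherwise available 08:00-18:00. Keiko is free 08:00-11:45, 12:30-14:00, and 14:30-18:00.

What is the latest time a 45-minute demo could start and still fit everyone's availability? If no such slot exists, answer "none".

Thandi free within 08:00–18:00: 11:00–11:30, 11:45–12:30, 14:15–16:30, 17:00–17:30.
Vera ∩ Bob: 08:15–10:30, 12:15–12:30, 12:45–13:15, 13:30–13:45, 14:15–16:00.
Vera ∩ Bob ∩ Thandi: 12:15–12:30, 14:15–16:00.
Vera ∩ Bob ∩ Thandi ∩ Keiko: 14:30–16:00.
Windows ≥ 45 min: 14:30–16:00.
Latest start in the last window 14:30–16:00 is 16:00 − 45 min = 15:15.

15:15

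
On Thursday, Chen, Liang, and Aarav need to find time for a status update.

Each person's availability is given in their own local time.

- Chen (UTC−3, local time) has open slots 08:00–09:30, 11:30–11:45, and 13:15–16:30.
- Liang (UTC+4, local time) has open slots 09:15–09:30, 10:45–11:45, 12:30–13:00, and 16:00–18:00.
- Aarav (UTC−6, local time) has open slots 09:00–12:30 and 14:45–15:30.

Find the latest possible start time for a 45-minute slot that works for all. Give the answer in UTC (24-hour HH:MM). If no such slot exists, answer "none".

Chen → UTC: 11:00–12:30, 14:30–14:45, 16:15–19:30.
Liang → UTC: 05:15–05:30, 06:45–07:45, 08:30–09:00, 12:00–14:00.
Aarav → UTC: 15:00–18:30, 20:45–21:30.
Chen ∩ Liang: 12:00–12:30.
Chen ∩ Liang ∩ Aarav: (none).
Windows ≥ 45 min: (none).

none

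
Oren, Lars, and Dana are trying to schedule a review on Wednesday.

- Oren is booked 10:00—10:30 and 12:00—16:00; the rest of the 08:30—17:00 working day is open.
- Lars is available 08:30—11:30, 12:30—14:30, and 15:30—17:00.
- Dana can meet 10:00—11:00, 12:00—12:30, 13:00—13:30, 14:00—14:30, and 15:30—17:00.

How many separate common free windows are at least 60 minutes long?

Oren free within 08:30–17:00: 08:30–10:00, 10:30–12:00, 16:00–17:00.
Oren ∩ Lars: 08:30–10:00, 10:30–11:30, 16:00–17:00.
Oren ∩ Lars ∩ Dana: 10:30–11:00, 16:00–17:00.
Windows ≥ 60 min: 16:00–17:00.
That's 1 window.

1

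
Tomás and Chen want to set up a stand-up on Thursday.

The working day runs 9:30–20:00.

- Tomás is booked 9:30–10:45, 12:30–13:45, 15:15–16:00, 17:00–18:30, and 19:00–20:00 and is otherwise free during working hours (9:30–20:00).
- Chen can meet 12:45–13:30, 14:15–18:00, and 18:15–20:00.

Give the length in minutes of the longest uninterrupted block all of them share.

Tomás free within 09:30–20:00: 10:45–12:30, 13:45–15:15, 16:00–17:00, 18:30–19:00.
Tomás ∩ Chen: 14:15–15:15, 16:00–17:00, 18:30–19:00.
Common window lengths: 60, 60, 30 min; longest is 60.

60 minutes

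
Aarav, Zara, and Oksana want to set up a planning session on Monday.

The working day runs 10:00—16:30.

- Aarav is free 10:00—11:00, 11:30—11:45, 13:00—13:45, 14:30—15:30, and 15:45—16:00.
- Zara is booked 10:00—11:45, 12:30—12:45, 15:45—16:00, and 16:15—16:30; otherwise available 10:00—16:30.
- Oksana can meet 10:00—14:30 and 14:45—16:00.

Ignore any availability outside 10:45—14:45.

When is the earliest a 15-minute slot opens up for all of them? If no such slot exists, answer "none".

Zara free within 10:00–16:30: 11:45–12:30, 12:45–15:45, 16:00–16:15.
Aarav ∩ Zara: 13:00–13:45, 14:30–15:30.
Aarav ∩ Zara ∩ Oksana: 13:00–13:45, 14:45–15:30.
Restricted to 10:45–14:45: 13:00–13:45.
Windows ≥ 15 min: 13:00–13:45.
Earliest such window starts at 13:00.

13:00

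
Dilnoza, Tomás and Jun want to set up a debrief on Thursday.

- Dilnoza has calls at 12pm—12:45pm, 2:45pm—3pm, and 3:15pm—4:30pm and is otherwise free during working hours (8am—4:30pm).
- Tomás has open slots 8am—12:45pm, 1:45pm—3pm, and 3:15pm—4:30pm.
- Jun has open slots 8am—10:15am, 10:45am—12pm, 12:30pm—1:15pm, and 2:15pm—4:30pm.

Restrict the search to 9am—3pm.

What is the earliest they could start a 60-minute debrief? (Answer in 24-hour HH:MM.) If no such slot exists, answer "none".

Dilnoza free within 08:00–16:30: 08:00–12:00, 12:45–14:45, 15:00–15:15.
Dilnoza ∩ Tomás: 08:00–12:00, 13:45–14:45.
Dilnoza ∩ Tomás ∩ Jun: 08:00–10:15, 10:45–12:00, 14:15–14:45.
Restricted to 09:00–15:00: 09:00–10:15, 10:45–12:00, 14:15–14:45.
Windows ≥ 60 min: 09:00–10:15, 10:45–12:00.
Earliest such window starts at 09:00.

09:00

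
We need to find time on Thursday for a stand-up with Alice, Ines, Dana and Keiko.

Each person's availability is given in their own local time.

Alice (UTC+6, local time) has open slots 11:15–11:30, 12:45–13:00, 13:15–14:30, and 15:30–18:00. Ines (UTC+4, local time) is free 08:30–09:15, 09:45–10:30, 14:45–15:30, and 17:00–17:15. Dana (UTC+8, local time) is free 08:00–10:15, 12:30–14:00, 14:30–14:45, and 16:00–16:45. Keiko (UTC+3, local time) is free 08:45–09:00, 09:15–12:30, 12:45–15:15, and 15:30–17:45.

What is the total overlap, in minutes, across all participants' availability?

0 minutes

Alice → UTC: 05:15–05:30, 06:45–07:00, 07:15–08:30, 09:30–12:00.
Ines → UTC: 04:30–05:15, 05:45–06:30, 10:45–11:30, 13:00–13:15.
Dana → UTC: 00:00–02:15, 04:30–06:00, 06:30–06:45, 08:00–08:45.
Keiko → UTC: 05:45–06:00, 06:15–09:30, 09:45–12:15, 12:30–14:45.
Alice ∩ Ines: 10:45–11:30.
Alice ∩ Ines ∩ Dana: (none).
Alice ∩ Ines ∩ Dana ∩ Keiko: (none).
Total common minutes: 0.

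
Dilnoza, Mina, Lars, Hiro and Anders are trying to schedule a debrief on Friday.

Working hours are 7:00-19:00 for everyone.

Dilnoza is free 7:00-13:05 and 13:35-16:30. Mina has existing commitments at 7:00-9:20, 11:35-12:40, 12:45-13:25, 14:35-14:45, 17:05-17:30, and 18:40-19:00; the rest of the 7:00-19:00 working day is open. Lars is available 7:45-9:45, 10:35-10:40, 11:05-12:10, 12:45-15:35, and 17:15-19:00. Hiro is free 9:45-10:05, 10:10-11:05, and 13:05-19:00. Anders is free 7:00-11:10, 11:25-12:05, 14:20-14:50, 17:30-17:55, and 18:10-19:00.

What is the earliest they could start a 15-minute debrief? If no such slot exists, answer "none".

14:20

Mina free within 07:00–19:00: 09:20–11:35, 12:40–12:45, 13:25–14:35, 14:45–17:05, 17:30–18:40.
Dilnoza ∩ Mina: 09:20–11:35, 12:40–12:45, 13:35–14:35, 14:45–16:30.
Dilnoza ∩ Mina ∩ Lars: 09:20–09:45, 10:35–10:40, 11:05–11:35, 13:35–14:35, 14:45–15:35.
Dilnoza ∩ Mina ∩ Lars ∩ Hiro: 10:35–10:40, 13:35–14:35, 14:45–15:35.
Dilnoza ∩ Mina ∩ Lars ∩ Hiro ∩ Anders: 10:35–10:40, 14:20–14:35, 14:45–14:50.
Windows ≥ 15 min: 14:20–14:35.
Earliest such window starts at 14:20.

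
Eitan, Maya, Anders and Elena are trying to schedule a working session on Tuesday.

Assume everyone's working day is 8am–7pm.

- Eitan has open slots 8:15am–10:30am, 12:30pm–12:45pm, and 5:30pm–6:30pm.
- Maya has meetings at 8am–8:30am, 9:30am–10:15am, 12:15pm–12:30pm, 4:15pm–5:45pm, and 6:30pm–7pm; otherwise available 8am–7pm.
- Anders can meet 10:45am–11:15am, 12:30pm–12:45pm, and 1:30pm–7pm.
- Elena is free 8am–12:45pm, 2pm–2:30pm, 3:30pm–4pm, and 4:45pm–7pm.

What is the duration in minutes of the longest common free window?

45 minutes

Maya free within 08:00–19:00: 08:30–09:30, 10:15–12:15, 12:30–16:15, 17:45–18:30.
Eitan ∩ Maya: 08:30–09:30, 10:15–10:30, 12:30–12:45, 17:45–18:30.
Eitan ∩ Maya ∩ Anders: 12:30–12:45, 17:45–18:30.
Eitan ∩ Maya ∩ Anders ∩ Elena: 12:30–12:45, 17:45–18:30.
Common window lengths: 15, 45 min; longest is 45.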